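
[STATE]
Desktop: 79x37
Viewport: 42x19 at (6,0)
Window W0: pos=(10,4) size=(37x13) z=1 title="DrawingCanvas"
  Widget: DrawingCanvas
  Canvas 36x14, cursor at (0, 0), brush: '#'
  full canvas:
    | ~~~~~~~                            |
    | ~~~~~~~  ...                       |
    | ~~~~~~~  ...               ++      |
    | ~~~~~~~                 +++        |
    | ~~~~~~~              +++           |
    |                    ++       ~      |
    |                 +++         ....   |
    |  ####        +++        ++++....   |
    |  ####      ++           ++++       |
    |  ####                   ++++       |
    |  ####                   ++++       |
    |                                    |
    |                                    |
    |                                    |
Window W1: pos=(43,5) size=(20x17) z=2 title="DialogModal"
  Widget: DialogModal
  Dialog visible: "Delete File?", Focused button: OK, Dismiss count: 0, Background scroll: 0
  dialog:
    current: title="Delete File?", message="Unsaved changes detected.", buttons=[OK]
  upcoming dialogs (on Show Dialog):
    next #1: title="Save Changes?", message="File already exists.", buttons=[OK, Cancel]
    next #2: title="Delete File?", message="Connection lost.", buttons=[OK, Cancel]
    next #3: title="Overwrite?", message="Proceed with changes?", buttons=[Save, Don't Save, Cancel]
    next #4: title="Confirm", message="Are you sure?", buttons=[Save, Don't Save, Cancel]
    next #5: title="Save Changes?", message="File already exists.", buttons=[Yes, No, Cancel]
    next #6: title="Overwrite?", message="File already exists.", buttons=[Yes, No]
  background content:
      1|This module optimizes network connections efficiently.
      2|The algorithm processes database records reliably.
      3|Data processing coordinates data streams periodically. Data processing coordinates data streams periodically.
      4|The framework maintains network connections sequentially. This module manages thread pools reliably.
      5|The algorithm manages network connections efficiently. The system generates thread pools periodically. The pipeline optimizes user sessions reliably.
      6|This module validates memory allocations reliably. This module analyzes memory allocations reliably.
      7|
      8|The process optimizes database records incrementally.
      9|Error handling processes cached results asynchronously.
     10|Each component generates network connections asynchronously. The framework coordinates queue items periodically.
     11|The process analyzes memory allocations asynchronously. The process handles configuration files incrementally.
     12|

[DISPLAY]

                                          
                                          
                                          
                                          
    ┏━━━━━━━━━━━━━━━━━━━━━━━━━━━━━━━━━━━┓ 
    ┃ DrawingCanvas                  ┏━━━━
    ┠────────────────────────────────┃ Dia
    ┃+~~~~~~~                        ┠────
    ┃ ~~~~~~~  ...                   ┃This
    ┃ ~~~~~~~  ...               ++  ┃The 
    ┃ ~~~~~~~                 +++    ┃Data
    ┃ ~~~~~~~              +++       ┃The 
    ┃                    ++       ~  ┃Th┌─
    ┃                 +++         ...┃Th│D
    ┃  ####        +++        ++++...┃  │U
    ┃  ####      ++           ++++   ┃Th│ 
    ┗━━━━━━━━━━━━━━━━━━━━━━━━━━━━━━━━┃Er└─
                                     ┃Each
                                     ┃The 


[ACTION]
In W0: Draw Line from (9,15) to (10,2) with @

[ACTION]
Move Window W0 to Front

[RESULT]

                                          
                                          
                                          
                                          
    ┏━━━━━━━━━━━━━━━━━━━━━━━━━━━━━━━━━━━┓ 
    ┃ DrawingCanvas                     ┃━
    ┠───────────────────────────────────┨a
    ┃+~~~~~~~                           ┃─
    ┃ ~~~~~~~  ...                      ┃s
    ┃ ~~~~~~~  ...               ++     ┃ 
    ┃ ~~~~~~~                 +++       ┃a
    ┃ ~~~~~~~              +++          ┃ 
    ┃                    ++       ~     ┃─
    ┃                 +++         ....  ┃D
    ┃  ####        +++        ++++....  ┃U
    ┃  ####      ++           ++++      ┃ 
    ┗━━━━━━━━━━━━━━━━━━━━━━━━━━━━━━━━━━━┛─
                                     ┃Each
                                     ┃The 


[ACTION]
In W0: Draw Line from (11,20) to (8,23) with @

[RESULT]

                                          
                                          
                                          
                                          
    ┏━━━━━━━━━━━━━━━━━━━━━━━━━━━━━━━━━━━┓ 
    ┃ DrawingCanvas                     ┃━
    ┠───────────────────────────────────┨a
    ┃+~~~~~~~                           ┃─
    ┃ ~~~~~~~  ...                      ┃s
    ┃ ~~~~~~~  ...               ++     ┃ 
    ┃ ~~~~~~~                 +++       ┃a
    ┃ ~~~~~~~              +++          ┃ 
    ┃                    ++       ~     ┃─
    ┃                 +++         ....  ┃D
    ┃  ####        +++        ++++....  ┃U
    ┃  ####      ++         @ ++++      ┃ 
    ┗━━━━━━━━━━━━━━━━━━━━━━━━━━━━━━━━━━━┛─
                                     ┃Each
                                     ┃The 


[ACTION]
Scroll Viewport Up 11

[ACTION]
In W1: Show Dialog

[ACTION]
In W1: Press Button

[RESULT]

                                          
                                          
                                          
                                          
    ┏━━━━━━━━━━━━━━━━━━━━━━━━━━━━━━━━━━━┓ 
    ┃ DrawingCanvas                     ┃━
    ┠───────────────────────────────────┨a
    ┃+~~~~~~~                           ┃─
    ┃ ~~~~~~~  ...                      ┃s
    ┃ ~~~~~~~  ...               ++     ┃ 
    ┃ ~~~~~~~                 +++       ┃a
    ┃ ~~~~~~~              +++          ┃ 
    ┃                    ++       ~     ┃ 
    ┃                 +++         ....  ┃s
    ┃  ####        +++        ++++....  ┃ 
    ┃  ####      ++         @ ++++      ┃ 
    ┗━━━━━━━━━━━━━━━━━━━━━━━━━━━━━━━━━━━┛o
                                     ┃Each
                                     ┃The 


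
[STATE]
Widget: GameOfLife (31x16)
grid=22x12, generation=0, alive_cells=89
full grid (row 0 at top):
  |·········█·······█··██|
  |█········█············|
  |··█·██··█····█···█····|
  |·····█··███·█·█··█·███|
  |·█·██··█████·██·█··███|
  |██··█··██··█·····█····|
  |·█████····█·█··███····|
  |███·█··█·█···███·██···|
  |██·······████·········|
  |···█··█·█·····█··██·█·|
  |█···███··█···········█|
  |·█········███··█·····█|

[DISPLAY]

Gen: 0                         
·········█·······█··██         
█········█············         
··█·██··█····█···█····         
·····█··███·█·█··█·███         
·█·██··█████·██·█··███         
██··█··██··█·····█····         
·█████····█·█··███····         
███·█··█·█···███·██···         
██·······████·········         
···█··█·█·····█··██·█·         
█···███··█···········█         
·█········███··█·····█         
                               
                               
                               


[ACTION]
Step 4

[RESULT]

Gen: 4                         
···············████···         
·····█████···█······█·         
·····█···█··········█·         
·····████···█······█·█         
·███·······██··██·····         
···███·····██·········         
·····█·········█······         
··██··█········██████·         
██···█······███·█·██··         
██·██······██···███···         
···█·█····██··········         
······················         
                               
                               
                               


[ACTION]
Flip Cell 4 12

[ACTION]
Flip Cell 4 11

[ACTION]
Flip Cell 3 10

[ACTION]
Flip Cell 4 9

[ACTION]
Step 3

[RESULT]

Gen: 7                         
················█·█···         
·····█···██·····█··██·         
···█··█··██······█···█         
··█·██···██·······██·█         
··█····██·██····█████·         
·█·█····███···██···█··         
·█······█·····██······         
█···█···········███·█·         
█··········██·······█·         
█·········█········█··         
██·██·····██·······█··         
··██······██·····█····         
                               
                               
                               


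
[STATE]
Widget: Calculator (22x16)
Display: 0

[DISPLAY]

                     0
┌───┬───┬───┬───┐     
│ 7 │ 8 │ 9 │ ÷ │     
├───┼───┼───┼───┤     
│ 4 │ 5 │ 6 │ × │     
├───┼───┼───┼───┤     
│ 1 │ 2 │ 3 │ - │     
├───┼───┼───┼───┤     
│ 0 │ . │ = │ + │     
├───┼───┼───┼───┤     
│ C │ MC│ MR│ M+│     
└───┴───┴───┴───┘     
                      
                      
                      
                      


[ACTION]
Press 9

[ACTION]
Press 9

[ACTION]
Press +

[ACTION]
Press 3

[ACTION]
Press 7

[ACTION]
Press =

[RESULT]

                   136
┌───┬───┬───┬───┐     
│ 7 │ 8 │ 9 │ ÷ │     
├───┼───┼───┼───┤     
│ 4 │ 5 │ 6 │ × │     
├───┼───┼───┼───┤     
│ 1 │ 2 │ 3 │ - │     
├───┼───┼───┼───┤     
│ 0 │ . │ = │ + │     
├───┼───┼───┼───┤     
│ C │ MC│ MR│ M+│     
└───┴───┴───┴───┘     
                      
                      
                      
                      


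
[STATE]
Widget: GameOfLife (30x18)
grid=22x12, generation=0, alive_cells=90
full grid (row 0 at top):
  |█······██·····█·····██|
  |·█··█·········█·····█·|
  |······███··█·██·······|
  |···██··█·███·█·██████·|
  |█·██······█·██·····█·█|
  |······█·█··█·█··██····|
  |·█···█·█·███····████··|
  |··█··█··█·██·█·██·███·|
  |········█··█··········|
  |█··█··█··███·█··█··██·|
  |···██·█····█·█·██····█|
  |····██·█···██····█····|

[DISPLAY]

Gen: 0                        
█······██·····█·····██        
·█··█·········█·····█·        
······███··█·██·······        
···██··█·███·█·██████·        
█·██······█·██·····█·█        
······█·█··█·█··██····        
·█···█·█·███····████··        
··█··█··█·██·█·██·███·        
········█··█··········        
█··█··█··███·█··█··██·        
···██·█····█·█·██····█        
····██·█···██····█····        
                              
                              
                              
                              
                              


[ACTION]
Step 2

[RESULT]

Gen: 2                        
····················██        
····█·█·█·····████····        
··█······██···········        
·········██·█··█····█·        
····█····█·····█······        
·██·██·······█·█···██·        
·····█········█·█···██        
···················█··        
····██···█·········█··        
···███············██··        
··█····██·██·█···█····        
···█████····███·██····        
                              
                              
                              
                              
                              


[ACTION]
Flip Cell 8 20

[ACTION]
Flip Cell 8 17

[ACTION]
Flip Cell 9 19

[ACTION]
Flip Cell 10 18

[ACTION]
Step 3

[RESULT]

Gen: 5                        
···············██·····        
·········███··█·█·····        
········█··█··███·····        
····█···█··█··██······        
····██···██····██·····        
·····██·······█··███·█        
·····███·······█·██··█        
···············█·····█        
···█·██████···········        
··███···███······█··█·        
··█·····█··█······██··        
···███················        
                              
                              
                              
                              
                              


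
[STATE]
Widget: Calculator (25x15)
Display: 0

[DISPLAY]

                        0
┌───┬───┬───┬───┐        
│ 7 │ 8 │ 9 │ ÷ │        
├───┼───┼───┼───┤        
│ 4 │ 5 │ 6 │ × │        
├───┼───┼───┼───┤        
│ 1 │ 2 │ 3 │ - │        
├───┼───┼───┼───┤        
│ 0 │ . │ = │ + │        
├───┼───┼───┼───┤        
│ C │ MC│ MR│ M+│        
└───┴───┴───┴───┘        
                         
                         
                         


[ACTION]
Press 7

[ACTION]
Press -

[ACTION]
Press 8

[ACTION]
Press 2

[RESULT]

                       82
┌───┬───┬───┬───┐        
│ 7 │ 8 │ 9 │ ÷ │        
├───┼───┼───┼───┤        
│ 4 │ 5 │ 6 │ × │        
├───┼───┼───┼───┤        
│ 1 │ 2 │ 3 │ - │        
├───┼───┼───┼───┤        
│ 0 │ . │ = │ + │        
├───┼───┼───┼───┤        
│ C │ MC│ MR│ M+│        
└───┴───┴───┴───┘        
                         
                         
                         


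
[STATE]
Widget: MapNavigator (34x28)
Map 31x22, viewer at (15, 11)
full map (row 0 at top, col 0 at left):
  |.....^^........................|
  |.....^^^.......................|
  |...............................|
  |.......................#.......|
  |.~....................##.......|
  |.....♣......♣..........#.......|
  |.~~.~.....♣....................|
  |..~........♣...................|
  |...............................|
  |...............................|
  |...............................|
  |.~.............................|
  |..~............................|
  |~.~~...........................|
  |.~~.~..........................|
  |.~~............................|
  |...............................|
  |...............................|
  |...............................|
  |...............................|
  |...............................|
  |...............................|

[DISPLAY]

                                  
                                  
                                  
  .....^^........................ 
  .....^^^....................... 
  ............................... 
  .......................#....... 
  .~....................##....... 
  .....♣......♣..........#....... 
  .~~.~.....♣.................... 
  ..~........♣................... 
  ............................... 
  ............................... 
  ............................... 
  .~.............@............... 
  ..~............................ 
  ~.~~........................... 
  .~~.~.......................... 
  .~~............................ 
  ............................... 
  ............................... 
  ............................... 
  ............................... 
  ............................... 
  ............................... 
                                  
                                  
                                  


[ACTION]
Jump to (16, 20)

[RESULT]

 .~~.~.....♣....................  
 ..~........♣...................  
 ...............................  
 ...............................  
 ...............................  
 .~.............................  
 ..~............................  
 ~.~~...........................  
 .~~.~..........................  
 .~~............................  
 ...............................  
 ...............................  
 ...............................  
 ...............................  
 ................@..............  
 ...............................  
                                  
                                  
                                  
                                  
                                  
                                  
                                  
                                  
                                  
                                  
                                  
                                  


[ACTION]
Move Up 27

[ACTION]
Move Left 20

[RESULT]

                                  
                                  
                                  
                                  
                                  
                                  
                                  
                                  
                                  
                                  
                                  
                                  
                                  
                                  
                 @....^^..........
                 .....^^^.........
                 .................
                 .................
                 .~...............
                 .....♣......♣....
                 .~~.~.....♣......
                 ..~........♣.....
                 .................
                 .................
                 .................
                 .~...............
                 ..~..............
                 ~.~~.............


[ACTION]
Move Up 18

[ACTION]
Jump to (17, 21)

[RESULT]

..~........♣...................   
...............................   
...............................   
...............................   
.~.............................   
..~............................   
~.~~...........................   
.~~.~..........................   
.~~............................   
...............................   
...............................   
...............................   
...............................   
...............................   
.................@.............   
                                  
                                  
                                  
                                  
                                  
                                  
                                  
                                  
                                  
                                  
                                  
                                  
                                  


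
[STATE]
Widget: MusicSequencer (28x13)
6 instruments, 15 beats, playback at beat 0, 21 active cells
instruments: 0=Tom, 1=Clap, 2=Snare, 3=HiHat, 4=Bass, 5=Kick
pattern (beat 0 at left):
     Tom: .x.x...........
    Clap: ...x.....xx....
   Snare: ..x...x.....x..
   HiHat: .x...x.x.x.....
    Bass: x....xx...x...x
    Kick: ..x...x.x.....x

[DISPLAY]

      ▼12345678901234       
   Tom·█·█···········       
  Clap···█·····██····       
 Snare··█···█·····█··       
 HiHat·█···█·█·█·····       
  Bass█····██···█···█       
  Kick··█···█·█·····█       
                            
                            
                            
                            
                            
                            


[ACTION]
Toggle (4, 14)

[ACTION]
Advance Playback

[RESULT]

      0▼2345678901234       
   Tom·█·█···········       
  Clap···█·····██····       
 Snare··█···█·····█··       
 HiHat·█···█·█·█·····       
  Bass█····██···█····       
  Kick··█···█·█·····█       
                            
                            
                            
                            
                            
                            


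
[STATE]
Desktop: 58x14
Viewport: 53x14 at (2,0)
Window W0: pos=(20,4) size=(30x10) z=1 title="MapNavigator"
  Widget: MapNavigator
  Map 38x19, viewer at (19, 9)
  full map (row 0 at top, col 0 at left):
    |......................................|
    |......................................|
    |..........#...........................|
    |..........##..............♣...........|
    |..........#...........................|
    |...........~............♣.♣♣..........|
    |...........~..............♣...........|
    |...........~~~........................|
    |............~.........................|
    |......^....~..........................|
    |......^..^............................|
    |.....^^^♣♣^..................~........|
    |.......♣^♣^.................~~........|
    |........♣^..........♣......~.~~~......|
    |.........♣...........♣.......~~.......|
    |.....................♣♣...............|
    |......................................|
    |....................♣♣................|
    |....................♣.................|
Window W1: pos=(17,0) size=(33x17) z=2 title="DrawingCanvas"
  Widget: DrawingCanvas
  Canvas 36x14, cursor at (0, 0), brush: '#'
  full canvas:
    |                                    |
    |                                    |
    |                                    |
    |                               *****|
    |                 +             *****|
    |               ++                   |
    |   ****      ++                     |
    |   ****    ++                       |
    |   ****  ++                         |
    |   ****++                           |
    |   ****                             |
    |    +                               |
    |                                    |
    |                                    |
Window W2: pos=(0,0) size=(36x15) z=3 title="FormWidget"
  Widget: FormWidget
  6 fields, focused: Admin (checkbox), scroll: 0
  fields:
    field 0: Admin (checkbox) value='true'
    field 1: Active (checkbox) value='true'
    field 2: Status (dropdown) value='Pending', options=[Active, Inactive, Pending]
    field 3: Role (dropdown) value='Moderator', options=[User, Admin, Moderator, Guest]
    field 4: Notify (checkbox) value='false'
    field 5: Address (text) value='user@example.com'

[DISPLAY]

━━━━━━━━━━━━━━━━━━━━━━━━━━━━━━━━━┓━━━━━━━━━━━━━┓     
FormWidget                       ┃             ┃     
─────────────────────────────────┨─────────────┨     
 Admin:      [x]                 ┃             ┃     
 Active:     [x]                 ┃             ┃     
 Status:     [Pending          ▼]┃             ┃     
 Role:       [Moderator        ▼]┃             ┃     
 Notify:     [ ]                 ┃             ┃     
 Address:    [user@example.com  ]┃             ┃     
                                 ┃             ┃     
                                 ┃             ┃     
                                 ┃             ┃     
                                 ┃             ┃     
                                 ┃             ┃     


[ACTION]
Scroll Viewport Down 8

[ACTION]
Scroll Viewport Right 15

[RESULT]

━━━━━━━━━━━━━━━━━━━━━━━━━━━━━━┓━━━━━━━━━━━━━┓        
mWidget                       ┃             ┃        
──────────────────────────────┨─────────────┨        
min:      [x]                 ┃             ┃        
tive:     [x]                 ┃             ┃        
atus:     [Pending          ▼]┃             ┃        
le:       [Moderator        ▼]┃             ┃        
tify:     [ ]                 ┃             ┃        
dress:    [user@example.com  ]┃             ┃        
                              ┃             ┃        
                              ┃             ┃        
                              ┃             ┃        
                              ┃             ┃        
                              ┃             ┃        


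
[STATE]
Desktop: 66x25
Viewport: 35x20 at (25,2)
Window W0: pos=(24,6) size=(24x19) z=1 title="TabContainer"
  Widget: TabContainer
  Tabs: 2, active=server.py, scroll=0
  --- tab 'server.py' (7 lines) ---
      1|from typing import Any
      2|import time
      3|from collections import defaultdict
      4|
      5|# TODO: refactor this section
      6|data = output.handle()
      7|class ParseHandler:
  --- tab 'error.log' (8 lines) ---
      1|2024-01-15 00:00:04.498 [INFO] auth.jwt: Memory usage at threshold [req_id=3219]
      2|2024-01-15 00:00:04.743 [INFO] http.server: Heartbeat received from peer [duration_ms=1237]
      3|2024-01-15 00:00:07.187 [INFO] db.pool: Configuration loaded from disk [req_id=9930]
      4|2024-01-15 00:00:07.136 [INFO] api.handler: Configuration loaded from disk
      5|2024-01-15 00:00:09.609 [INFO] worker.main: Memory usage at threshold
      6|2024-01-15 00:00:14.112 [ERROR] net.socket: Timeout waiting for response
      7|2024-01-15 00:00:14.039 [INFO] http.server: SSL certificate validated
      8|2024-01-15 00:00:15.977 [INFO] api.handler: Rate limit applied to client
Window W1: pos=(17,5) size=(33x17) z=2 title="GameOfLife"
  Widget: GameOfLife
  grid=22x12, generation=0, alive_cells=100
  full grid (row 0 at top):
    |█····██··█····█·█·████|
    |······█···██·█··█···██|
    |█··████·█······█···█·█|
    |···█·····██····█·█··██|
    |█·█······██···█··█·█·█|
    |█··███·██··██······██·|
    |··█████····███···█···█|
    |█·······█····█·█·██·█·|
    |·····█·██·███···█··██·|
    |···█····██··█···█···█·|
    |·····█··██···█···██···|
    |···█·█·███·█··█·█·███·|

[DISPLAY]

                                   
                                   
                                   
━━━━━━━━━━━━━━━━━━━━━━━━┓          
Life                    ┃          
────────────────────────┨          
                        ┃          
··█····█·█·████         ┃          
···██·█··█···██         ┃          
·█······█···█·█         ┃          
··██····█·█··██         ┃          
··██···█··█·█·█         ┃          
██··██······██·         ┃          
····███···█···█         ┃          
·█····█·█·██·█·         ┃          
██·███···█··██·         ┃          
·██··█···█···█·         ┃          
·██···█···██···         ┃          
███·█··█·█·███·         ┃          
━━━━━━━━━━━━━━━━━━━━━━━━┛          


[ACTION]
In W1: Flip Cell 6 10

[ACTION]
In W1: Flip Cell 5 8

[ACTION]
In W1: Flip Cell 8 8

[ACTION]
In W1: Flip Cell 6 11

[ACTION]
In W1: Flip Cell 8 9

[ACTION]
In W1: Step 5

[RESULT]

                                   
                                   
                                   
━━━━━━━━━━━━━━━━━━━━━━━━┓          
Life                    ┃          
────────────────────────┨          
                        ┃          
··█·█······██··         ┃          
█·█·█·······█··         ┃          
·██·······██···         ┃          
█·███····███···         ┃          
██·███·██······         ┃          
·····█·······█·         ┃          
···██··██··█·██         ┃          
···██··█·····█·         ┃          
·██·█·█··██····         ┃          
·██····█·██····         ┃          
·█···█···██·█··         ┃          
···········█···         ┃          
━━━━━━━━━━━━━━━━━━━━━━━━┛          


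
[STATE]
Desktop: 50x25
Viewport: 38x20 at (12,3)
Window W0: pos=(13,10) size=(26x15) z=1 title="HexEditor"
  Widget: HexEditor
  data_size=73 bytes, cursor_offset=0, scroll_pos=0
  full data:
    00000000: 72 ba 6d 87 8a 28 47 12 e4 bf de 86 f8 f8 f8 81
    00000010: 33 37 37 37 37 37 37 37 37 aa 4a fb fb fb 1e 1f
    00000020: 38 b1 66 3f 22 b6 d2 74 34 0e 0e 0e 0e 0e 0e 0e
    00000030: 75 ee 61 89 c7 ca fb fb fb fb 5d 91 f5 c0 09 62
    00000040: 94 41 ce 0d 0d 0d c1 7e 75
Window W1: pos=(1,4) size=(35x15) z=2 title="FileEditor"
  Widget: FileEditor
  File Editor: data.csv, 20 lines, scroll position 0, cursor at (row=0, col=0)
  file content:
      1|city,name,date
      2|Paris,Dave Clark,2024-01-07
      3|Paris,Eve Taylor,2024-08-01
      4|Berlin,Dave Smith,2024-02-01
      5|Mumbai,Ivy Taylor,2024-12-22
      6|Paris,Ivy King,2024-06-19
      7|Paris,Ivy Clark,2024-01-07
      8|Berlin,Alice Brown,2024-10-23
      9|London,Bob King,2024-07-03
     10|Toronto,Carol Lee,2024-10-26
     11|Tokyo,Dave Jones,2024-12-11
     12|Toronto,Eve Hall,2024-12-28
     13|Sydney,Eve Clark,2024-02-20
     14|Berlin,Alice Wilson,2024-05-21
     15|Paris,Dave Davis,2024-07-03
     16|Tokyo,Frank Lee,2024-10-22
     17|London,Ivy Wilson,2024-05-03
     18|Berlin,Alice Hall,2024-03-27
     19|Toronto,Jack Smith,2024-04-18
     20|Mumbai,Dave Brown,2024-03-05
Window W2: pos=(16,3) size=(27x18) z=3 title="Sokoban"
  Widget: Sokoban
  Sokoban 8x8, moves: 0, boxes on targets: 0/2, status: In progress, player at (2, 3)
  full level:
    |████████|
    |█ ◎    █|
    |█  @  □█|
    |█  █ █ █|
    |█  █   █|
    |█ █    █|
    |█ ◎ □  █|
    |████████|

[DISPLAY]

    ┏━━━━━━━━━━━━━━━━━━━━━━━━━┓       
━━━━┃ Sokoban                 ┃       
r   ┠─────────────────────────┨       
────┃████████                 ┃       
date┃█ ◎    █                 ┃       
 Cla┃█  @  □█                 ┃       
Tayl┃█  █ █ █                 ┃       
e Sm┃█  █   █                 ┃       
 Tay┃█ █    █                 ┃       
King┃█ ◎ □  █                 ┃       
Clar┃████████                 ┃       
ce B┃Moves: 0  0/2            ┃       
 Kin┃                         ┃       
rol ┃                         ┃       
 Jon┃                         ┃       
━━━━┃                         ┃       
 ┃  ┃                         ┃       
 ┃  ┗━━━━━━━━━━━━━━━━━━━━━━━━━┛       
 ┃                        ┃           
 ┃                        ┃           


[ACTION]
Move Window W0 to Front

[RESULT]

    ┏━━━━━━━━━━━━━━━━━━━━━━━━━┓       
━━━━┃ Sokoban                 ┃       
r   ┠─────────────────────────┨       
────┃████████                 ┃       
date┃█ ◎    █                 ┃       
 Cla┃█  @  □█                 ┃       
Tayl┃█  █ █ █                 ┃       
e┏━━━━━━━━━━━━━━━━━━━━━━━━┓   ┃       
 ┃ HexEditor              ┃   ┃       
K┠────────────────────────┨   ┃       
C┃00000000  72 ba 6d 87 8a┃   ┃       
c┃00000010  33 37 37 37 37┃   ┃       
 ┃00000020  38 b1 66 3f 22┃   ┃       
r┃00000030  75 ee 61 89 c7┃   ┃       
 ┃00000040  94 41 ce 0d 0d┃   ┃       
━┃                        ┃   ┃       
 ┃                        ┃   ┃       
 ┃                        ┃━━━┛       
 ┃                        ┃           
 ┃                        ┃           


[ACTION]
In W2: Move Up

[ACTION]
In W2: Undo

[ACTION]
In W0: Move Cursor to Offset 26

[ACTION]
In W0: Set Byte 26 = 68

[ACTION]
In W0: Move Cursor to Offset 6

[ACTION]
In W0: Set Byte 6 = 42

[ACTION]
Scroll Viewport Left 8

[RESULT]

            ┏━━━━━━━━━━━━━━━━━━━━━━━━━
━━━━━━━━━━━━┃ Sokoban                 
ileEditor   ┠─────────────────────────
────────────┃████████                 
ty,name,date┃█ ◎    █                 
ris,Dave Cla┃█  @  □█                 
ris,Eve Tayl┃█  █ █ █                 
rlin,Dave┏━━━━━━━━━━━━━━━━━━━━━━━━┓   
mbai,Ivy ┃ HexEditor              ┃   
ris,Ivy K┠────────────────────────┨   
ris,Ivy C┃00000000  72 ba 6d 87 8a┃   
rlin,Alic┃00000010  33 37 37 37 37┃   
ndon,Bob ┃00000020  38 b1 66 3f 22┃   
ronto,Car┃00000030  75 ee 61 89 c7┃   
kyo,Dave ┃00000040  94 41 ce 0d 0d┃   
━━━━━━━━━┃                        ┃   
         ┃                        ┃   
         ┃                        ┃━━━
         ┃                        ┃   
         ┃                        ┃   


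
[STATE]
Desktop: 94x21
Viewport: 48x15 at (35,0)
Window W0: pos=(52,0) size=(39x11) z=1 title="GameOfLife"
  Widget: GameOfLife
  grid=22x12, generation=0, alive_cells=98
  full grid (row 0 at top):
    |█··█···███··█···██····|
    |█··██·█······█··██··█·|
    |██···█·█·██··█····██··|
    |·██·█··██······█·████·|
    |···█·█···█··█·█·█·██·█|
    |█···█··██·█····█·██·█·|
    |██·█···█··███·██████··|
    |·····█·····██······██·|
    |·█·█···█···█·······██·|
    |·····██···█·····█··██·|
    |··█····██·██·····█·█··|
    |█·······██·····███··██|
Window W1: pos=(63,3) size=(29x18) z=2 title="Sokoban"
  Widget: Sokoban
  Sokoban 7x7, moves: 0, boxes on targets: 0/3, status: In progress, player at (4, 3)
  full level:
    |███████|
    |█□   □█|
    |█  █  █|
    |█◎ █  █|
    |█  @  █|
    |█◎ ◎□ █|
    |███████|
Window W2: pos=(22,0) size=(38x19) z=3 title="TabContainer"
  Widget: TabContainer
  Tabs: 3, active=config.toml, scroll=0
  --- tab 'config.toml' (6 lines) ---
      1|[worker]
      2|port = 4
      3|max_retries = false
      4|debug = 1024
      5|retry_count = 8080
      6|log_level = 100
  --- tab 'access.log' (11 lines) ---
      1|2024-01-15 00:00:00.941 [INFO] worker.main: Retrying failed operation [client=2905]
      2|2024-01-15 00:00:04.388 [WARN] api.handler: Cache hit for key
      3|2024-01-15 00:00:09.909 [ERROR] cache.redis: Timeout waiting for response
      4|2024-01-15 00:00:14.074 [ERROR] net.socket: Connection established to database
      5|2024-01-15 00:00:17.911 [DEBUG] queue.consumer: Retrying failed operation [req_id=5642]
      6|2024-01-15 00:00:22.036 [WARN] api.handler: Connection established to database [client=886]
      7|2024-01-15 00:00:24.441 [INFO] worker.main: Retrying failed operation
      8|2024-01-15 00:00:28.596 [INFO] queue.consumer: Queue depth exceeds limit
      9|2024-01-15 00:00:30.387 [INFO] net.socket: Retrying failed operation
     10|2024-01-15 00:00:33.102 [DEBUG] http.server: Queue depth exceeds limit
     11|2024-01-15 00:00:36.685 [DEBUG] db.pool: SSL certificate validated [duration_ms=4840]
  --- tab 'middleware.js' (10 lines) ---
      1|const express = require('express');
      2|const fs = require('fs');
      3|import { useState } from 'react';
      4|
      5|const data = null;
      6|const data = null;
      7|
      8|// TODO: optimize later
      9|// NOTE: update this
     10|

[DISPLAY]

━━━━━━━━━━━━━━━━━━━━━━━━┓━━━━━━━━━━━━━━━━━━━━━━━
r                       ┃Life                   
────────────────────────┨───────────────────────
]│ access.log │ middlewa┃   ┏━━━━━━━━━━━━━━━━━━━
────────────────────────┃██·┃ Sokoban           
                        ┃··█┠───────────────────
                        ┃██·┃███████            
= false                 ┃█··┃█□   □█            
                        ┃···┃█  █  █            
= 8080                  ┃█··┃█◎ █  █            
100                     ┃━━━┃█  @  █            
                        ┃   ┃█◎ ◎□ █            
                        ┃   ┃███████            
                        ┃   ┃Moves: 0  0/3      
                        ┃   ┃                   


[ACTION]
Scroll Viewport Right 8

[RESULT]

━━━━━━━━━━━━━━━━┓━━━━━━━━━━━━━━━━━━━━━━━━━━━━━━┓
                ┃Life                          ┃
────────────────┨──────────────────────────────┨
s.log │ middlewa┃   ┏━━━━━━━━━━━━━━━━━━━━━━━━━━━
────────────────┃██·┃ Sokoban                   
                ┃··█┠───────────────────────────
                ┃██·┃███████                    
                ┃█··┃█□   □█                    
                ┃···┃█  █  █                    
                ┃█··┃█◎ █  █                    
                ┃━━━┃█  @  █                    
                ┃   ┃█◎ ◎□ █                    
                ┃   ┃███████                    
                ┃   ┃Moves: 0  0/3              
                ┃   ┃                           


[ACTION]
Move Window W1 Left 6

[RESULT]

━━━━━━━━━━━━━━━━┓━━━━━━━━━━━━━━━━━━━━━━━━━━━━━━┓
                ┃Life                          ┃
────────────────┨──────────────────────────────┨
s.log │ middlewa┃━━━━━━━━━━━━━━━━━━━━━━━━━┓    ┃
────────────────┃okoban                   ┃    ┃
                ┃─────────────────────────┨    ┃
                ┃█████                    ┃    ┃
                ┃   □█                    ┃    ┃
                ┃ █  █                    ┃    ┃
                ┃ █  █                    ┃    ┃
                ┃ @  █                    ┃━━━━┛
                ┃ ◎□ █                    ┃     
                ┃█████                    ┃     
                ┃ves: 0  0/3              ┃     
                ┃                         ┃     


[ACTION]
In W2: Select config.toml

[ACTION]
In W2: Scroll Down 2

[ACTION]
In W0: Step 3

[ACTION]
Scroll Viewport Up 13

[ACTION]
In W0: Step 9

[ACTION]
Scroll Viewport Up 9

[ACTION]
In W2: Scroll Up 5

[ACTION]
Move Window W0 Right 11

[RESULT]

━━━━━━━━━━━━━━━━┓━━━━━━━━━━━━━━━━━━━━━━━━━━━━━━━
                ┃eOfLife                        
────────────────┨───────────────────────────────
s.log │ middlewa┃━━━━━━━━━━━━━━━━━━━━━━━━━┓     
────────────────┃okoban                   ┃     
                ┃─────────────────────────┨     
                ┃█████                    ┃     
                ┃   □█                    ┃     
                ┃ █  █                    ┃     
                ┃ █  █                    ┃     
                ┃ @  █                    ┃━━━━━
                ┃ ◎□ █                    ┃     
                ┃█████                    ┃     
                ┃ves: 0  0/3              ┃     
                ┃                         ┃     
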